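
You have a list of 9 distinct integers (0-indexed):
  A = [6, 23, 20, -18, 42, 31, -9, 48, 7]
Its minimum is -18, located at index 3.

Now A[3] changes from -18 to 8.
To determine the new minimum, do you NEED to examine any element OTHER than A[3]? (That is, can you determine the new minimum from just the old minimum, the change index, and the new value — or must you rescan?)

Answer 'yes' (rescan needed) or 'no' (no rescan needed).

Answer: yes

Derivation:
Old min = -18 at index 3
Change at index 3: -18 -> 8
Index 3 WAS the min and new value 8 > old min -18. Must rescan other elements to find the new min.
Needs rescan: yes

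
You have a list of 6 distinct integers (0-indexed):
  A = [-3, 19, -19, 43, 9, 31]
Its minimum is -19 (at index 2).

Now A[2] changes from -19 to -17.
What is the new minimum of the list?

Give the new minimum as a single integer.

Answer: -17

Derivation:
Old min = -19 (at index 2)
Change: A[2] -19 -> -17
Changed element WAS the min. Need to check: is -17 still <= all others?
  Min of remaining elements: -3
  New min = min(-17, -3) = -17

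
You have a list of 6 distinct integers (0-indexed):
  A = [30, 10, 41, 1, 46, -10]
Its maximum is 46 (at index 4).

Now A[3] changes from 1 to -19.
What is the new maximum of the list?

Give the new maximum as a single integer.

Answer: 46

Derivation:
Old max = 46 (at index 4)
Change: A[3] 1 -> -19
Changed element was NOT the old max.
  New max = max(old_max, new_val) = max(46, -19) = 46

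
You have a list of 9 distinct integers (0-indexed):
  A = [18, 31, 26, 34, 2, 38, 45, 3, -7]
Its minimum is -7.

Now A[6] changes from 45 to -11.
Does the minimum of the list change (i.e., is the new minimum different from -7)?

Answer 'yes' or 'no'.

Old min = -7
Change: A[6] 45 -> -11
Changed element was NOT the min; min changes only if -11 < -7.
New min = -11; changed? yes

Answer: yes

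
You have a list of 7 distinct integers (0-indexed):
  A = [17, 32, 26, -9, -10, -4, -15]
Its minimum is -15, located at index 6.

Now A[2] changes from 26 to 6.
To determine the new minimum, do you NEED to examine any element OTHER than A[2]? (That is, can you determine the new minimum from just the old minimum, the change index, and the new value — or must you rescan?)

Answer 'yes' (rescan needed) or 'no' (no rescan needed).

Old min = -15 at index 6
Change at index 2: 26 -> 6
Index 2 was NOT the min. New min = min(-15, 6). No rescan of other elements needed.
Needs rescan: no

Answer: no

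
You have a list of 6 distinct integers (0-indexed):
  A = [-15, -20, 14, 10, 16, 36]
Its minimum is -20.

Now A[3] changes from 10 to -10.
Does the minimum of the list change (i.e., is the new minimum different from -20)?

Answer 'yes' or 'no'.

Answer: no

Derivation:
Old min = -20
Change: A[3] 10 -> -10
Changed element was NOT the min; min changes only if -10 < -20.
New min = -20; changed? no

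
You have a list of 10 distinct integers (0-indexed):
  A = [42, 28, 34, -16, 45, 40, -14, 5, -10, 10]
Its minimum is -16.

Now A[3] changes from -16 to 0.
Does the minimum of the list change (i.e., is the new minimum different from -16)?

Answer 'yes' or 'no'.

Old min = -16
Change: A[3] -16 -> 0
Changed element was the min; new min must be rechecked.
New min = -14; changed? yes

Answer: yes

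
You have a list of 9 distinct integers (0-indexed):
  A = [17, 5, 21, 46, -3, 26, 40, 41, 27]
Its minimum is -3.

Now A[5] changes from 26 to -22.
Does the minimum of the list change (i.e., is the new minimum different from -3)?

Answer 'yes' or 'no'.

Answer: yes

Derivation:
Old min = -3
Change: A[5] 26 -> -22
Changed element was NOT the min; min changes only if -22 < -3.
New min = -22; changed? yes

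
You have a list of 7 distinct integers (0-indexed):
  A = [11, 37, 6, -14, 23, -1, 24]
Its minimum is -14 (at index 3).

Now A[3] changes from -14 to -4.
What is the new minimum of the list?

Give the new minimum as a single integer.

Answer: -4

Derivation:
Old min = -14 (at index 3)
Change: A[3] -14 -> -4
Changed element WAS the min. Need to check: is -4 still <= all others?
  Min of remaining elements: -1
  New min = min(-4, -1) = -4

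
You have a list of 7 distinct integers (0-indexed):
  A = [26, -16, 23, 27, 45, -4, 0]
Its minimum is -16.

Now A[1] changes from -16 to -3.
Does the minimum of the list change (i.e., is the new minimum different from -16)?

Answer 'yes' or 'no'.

Old min = -16
Change: A[1] -16 -> -3
Changed element was the min; new min must be rechecked.
New min = -4; changed? yes

Answer: yes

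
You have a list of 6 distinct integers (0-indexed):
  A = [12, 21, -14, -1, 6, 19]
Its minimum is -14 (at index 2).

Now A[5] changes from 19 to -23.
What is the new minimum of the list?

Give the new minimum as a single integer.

Old min = -14 (at index 2)
Change: A[5] 19 -> -23
Changed element was NOT the old min.
  New min = min(old_min, new_val) = min(-14, -23) = -23

Answer: -23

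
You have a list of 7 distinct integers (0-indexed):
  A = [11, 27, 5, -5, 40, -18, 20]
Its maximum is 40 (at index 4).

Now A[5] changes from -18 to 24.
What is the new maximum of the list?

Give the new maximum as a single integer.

Answer: 40

Derivation:
Old max = 40 (at index 4)
Change: A[5] -18 -> 24
Changed element was NOT the old max.
  New max = max(old_max, new_val) = max(40, 24) = 40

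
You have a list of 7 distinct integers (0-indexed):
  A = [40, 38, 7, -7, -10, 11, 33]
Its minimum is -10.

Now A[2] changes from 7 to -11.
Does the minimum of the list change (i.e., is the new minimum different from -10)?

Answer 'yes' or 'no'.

Answer: yes

Derivation:
Old min = -10
Change: A[2] 7 -> -11
Changed element was NOT the min; min changes only if -11 < -10.
New min = -11; changed? yes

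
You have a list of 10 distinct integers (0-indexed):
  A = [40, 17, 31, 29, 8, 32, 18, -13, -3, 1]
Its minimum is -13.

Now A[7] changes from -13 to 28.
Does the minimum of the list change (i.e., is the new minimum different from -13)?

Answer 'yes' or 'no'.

Answer: yes

Derivation:
Old min = -13
Change: A[7] -13 -> 28
Changed element was the min; new min must be rechecked.
New min = -3; changed? yes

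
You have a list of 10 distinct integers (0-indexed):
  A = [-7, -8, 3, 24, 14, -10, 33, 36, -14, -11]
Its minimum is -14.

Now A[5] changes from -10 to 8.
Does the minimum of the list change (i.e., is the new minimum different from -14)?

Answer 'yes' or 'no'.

Answer: no

Derivation:
Old min = -14
Change: A[5] -10 -> 8
Changed element was NOT the min; min changes only if 8 < -14.
New min = -14; changed? no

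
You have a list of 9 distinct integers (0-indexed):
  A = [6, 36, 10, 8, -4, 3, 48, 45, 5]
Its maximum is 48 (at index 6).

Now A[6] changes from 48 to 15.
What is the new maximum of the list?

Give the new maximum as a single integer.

Answer: 45

Derivation:
Old max = 48 (at index 6)
Change: A[6] 48 -> 15
Changed element WAS the max -> may need rescan.
  Max of remaining elements: 45
  New max = max(15, 45) = 45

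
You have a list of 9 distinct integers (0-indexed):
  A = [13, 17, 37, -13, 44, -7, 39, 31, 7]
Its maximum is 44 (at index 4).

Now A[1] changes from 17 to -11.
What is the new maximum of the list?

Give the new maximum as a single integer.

Old max = 44 (at index 4)
Change: A[1] 17 -> -11
Changed element was NOT the old max.
  New max = max(old_max, new_val) = max(44, -11) = 44

Answer: 44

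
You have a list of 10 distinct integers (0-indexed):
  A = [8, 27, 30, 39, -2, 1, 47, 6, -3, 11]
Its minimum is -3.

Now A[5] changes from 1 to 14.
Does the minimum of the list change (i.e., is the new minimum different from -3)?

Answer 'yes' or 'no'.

Old min = -3
Change: A[5] 1 -> 14
Changed element was NOT the min; min changes only if 14 < -3.
New min = -3; changed? no

Answer: no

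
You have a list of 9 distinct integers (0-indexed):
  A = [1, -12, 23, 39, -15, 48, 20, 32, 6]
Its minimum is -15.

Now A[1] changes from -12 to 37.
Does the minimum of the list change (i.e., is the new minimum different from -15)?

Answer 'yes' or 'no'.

Old min = -15
Change: A[1] -12 -> 37
Changed element was NOT the min; min changes only if 37 < -15.
New min = -15; changed? no

Answer: no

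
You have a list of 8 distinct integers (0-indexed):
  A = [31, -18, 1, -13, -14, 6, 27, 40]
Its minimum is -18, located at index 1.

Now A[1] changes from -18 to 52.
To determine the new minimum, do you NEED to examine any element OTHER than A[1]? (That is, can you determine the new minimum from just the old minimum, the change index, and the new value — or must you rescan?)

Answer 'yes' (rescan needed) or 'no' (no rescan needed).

Answer: yes

Derivation:
Old min = -18 at index 1
Change at index 1: -18 -> 52
Index 1 WAS the min and new value 52 > old min -18. Must rescan other elements to find the new min.
Needs rescan: yes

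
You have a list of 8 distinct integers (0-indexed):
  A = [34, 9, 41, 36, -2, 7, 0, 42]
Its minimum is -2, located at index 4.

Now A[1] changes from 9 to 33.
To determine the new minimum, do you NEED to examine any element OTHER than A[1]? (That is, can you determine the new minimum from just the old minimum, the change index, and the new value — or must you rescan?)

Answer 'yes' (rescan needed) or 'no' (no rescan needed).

Old min = -2 at index 4
Change at index 1: 9 -> 33
Index 1 was NOT the min. New min = min(-2, 33). No rescan of other elements needed.
Needs rescan: no

Answer: no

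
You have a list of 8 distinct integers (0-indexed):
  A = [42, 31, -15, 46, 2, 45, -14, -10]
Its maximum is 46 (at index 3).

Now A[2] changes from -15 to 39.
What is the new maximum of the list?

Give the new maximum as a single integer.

Old max = 46 (at index 3)
Change: A[2] -15 -> 39
Changed element was NOT the old max.
  New max = max(old_max, new_val) = max(46, 39) = 46

Answer: 46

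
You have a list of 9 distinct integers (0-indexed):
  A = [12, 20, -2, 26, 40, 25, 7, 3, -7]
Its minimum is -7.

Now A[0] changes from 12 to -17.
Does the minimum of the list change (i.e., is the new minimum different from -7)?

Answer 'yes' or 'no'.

Answer: yes

Derivation:
Old min = -7
Change: A[0] 12 -> -17
Changed element was NOT the min; min changes only if -17 < -7.
New min = -17; changed? yes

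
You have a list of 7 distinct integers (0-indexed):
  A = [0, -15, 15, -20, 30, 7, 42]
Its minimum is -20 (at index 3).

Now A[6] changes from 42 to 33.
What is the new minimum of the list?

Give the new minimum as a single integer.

Old min = -20 (at index 3)
Change: A[6] 42 -> 33
Changed element was NOT the old min.
  New min = min(old_min, new_val) = min(-20, 33) = -20

Answer: -20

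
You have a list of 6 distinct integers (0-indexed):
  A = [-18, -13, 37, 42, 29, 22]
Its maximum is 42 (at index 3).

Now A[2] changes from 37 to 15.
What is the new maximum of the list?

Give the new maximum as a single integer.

Answer: 42

Derivation:
Old max = 42 (at index 3)
Change: A[2] 37 -> 15
Changed element was NOT the old max.
  New max = max(old_max, new_val) = max(42, 15) = 42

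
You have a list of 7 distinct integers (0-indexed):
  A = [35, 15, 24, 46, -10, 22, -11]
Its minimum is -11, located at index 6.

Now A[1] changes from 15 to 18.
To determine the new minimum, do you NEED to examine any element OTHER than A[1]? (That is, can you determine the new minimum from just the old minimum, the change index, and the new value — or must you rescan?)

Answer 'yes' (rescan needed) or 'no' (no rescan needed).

Answer: no

Derivation:
Old min = -11 at index 6
Change at index 1: 15 -> 18
Index 1 was NOT the min. New min = min(-11, 18). No rescan of other elements needed.
Needs rescan: no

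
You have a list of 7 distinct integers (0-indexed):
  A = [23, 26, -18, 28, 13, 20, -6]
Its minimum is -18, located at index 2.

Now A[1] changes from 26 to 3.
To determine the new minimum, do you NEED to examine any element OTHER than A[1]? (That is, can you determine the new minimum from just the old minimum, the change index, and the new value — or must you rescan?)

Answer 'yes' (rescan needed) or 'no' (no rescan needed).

Old min = -18 at index 2
Change at index 1: 26 -> 3
Index 1 was NOT the min. New min = min(-18, 3). No rescan of other elements needed.
Needs rescan: no

Answer: no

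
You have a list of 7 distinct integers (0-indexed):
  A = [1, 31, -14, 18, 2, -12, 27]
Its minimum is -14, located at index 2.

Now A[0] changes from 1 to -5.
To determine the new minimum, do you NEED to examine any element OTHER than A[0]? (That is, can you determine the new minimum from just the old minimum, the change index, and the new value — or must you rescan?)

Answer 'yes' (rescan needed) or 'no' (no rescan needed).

Old min = -14 at index 2
Change at index 0: 1 -> -5
Index 0 was NOT the min. New min = min(-14, -5). No rescan of other elements needed.
Needs rescan: no

Answer: no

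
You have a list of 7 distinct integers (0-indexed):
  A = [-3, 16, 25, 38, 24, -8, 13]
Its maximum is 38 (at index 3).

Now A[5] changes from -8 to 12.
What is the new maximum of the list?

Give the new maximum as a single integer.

Answer: 38

Derivation:
Old max = 38 (at index 3)
Change: A[5] -8 -> 12
Changed element was NOT the old max.
  New max = max(old_max, new_val) = max(38, 12) = 38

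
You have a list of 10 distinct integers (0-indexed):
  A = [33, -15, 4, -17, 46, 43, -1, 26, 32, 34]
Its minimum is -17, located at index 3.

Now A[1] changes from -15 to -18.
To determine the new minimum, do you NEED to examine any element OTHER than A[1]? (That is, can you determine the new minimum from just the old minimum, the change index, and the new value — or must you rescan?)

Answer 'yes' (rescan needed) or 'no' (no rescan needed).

Answer: no

Derivation:
Old min = -17 at index 3
Change at index 1: -15 -> -18
Index 1 was NOT the min. New min = min(-17, -18). No rescan of other elements needed.
Needs rescan: no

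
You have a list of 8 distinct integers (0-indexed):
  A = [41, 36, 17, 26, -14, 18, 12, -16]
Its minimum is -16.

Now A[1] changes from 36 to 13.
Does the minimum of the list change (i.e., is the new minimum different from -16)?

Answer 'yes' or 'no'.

Old min = -16
Change: A[1] 36 -> 13
Changed element was NOT the min; min changes only if 13 < -16.
New min = -16; changed? no

Answer: no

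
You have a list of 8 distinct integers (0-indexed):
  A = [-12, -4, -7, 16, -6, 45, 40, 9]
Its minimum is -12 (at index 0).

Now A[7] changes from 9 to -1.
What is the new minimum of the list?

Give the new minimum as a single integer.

Old min = -12 (at index 0)
Change: A[7] 9 -> -1
Changed element was NOT the old min.
  New min = min(old_min, new_val) = min(-12, -1) = -12

Answer: -12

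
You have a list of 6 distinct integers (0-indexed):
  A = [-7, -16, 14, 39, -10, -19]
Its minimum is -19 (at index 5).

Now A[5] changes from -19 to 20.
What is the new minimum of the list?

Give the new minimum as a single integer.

Old min = -19 (at index 5)
Change: A[5] -19 -> 20
Changed element WAS the min. Need to check: is 20 still <= all others?
  Min of remaining elements: -16
  New min = min(20, -16) = -16

Answer: -16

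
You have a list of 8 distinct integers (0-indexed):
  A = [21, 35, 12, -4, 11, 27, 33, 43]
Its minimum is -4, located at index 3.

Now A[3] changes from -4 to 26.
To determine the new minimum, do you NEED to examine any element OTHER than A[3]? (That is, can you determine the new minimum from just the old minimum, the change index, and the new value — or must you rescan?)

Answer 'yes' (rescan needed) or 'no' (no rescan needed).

Answer: yes

Derivation:
Old min = -4 at index 3
Change at index 3: -4 -> 26
Index 3 WAS the min and new value 26 > old min -4. Must rescan other elements to find the new min.
Needs rescan: yes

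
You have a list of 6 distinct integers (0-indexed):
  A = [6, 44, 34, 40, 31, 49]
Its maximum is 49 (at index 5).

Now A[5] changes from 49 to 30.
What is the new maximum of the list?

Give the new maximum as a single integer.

Old max = 49 (at index 5)
Change: A[5] 49 -> 30
Changed element WAS the max -> may need rescan.
  Max of remaining elements: 44
  New max = max(30, 44) = 44

Answer: 44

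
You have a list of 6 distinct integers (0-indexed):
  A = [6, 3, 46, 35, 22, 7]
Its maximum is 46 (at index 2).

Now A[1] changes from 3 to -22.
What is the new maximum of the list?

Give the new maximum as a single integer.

Answer: 46

Derivation:
Old max = 46 (at index 2)
Change: A[1] 3 -> -22
Changed element was NOT the old max.
  New max = max(old_max, new_val) = max(46, -22) = 46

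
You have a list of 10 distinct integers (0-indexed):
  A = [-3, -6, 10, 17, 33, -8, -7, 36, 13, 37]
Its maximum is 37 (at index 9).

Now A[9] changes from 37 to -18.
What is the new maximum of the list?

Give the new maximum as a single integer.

Old max = 37 (at index 9)
Change: A[9] 37 -> -18
Changed element WAS the max -> may need rescan.
  Max of remaining elements: 36
  New max = max(-18, 36) = 36

Answer: 36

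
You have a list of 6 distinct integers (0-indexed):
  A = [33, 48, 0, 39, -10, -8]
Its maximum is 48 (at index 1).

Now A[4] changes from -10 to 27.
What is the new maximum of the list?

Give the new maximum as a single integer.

Answer: 48

Derivation:
Old max = 48 (at index 1)
Change: A[4] -10 -> 27
Changed element was NOT the old max.
  New max = max(old_max, new_val) = max(48, 27) = 48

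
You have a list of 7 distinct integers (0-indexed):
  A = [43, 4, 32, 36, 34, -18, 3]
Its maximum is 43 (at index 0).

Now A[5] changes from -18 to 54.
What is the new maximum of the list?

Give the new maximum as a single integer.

Old max = 43 (at index 0)
Change: A[5] -18 -> 54
Changed element was NOT the old max.
  New max = max(old_max, new_val) = max(43, 54) = 54

Answer: 54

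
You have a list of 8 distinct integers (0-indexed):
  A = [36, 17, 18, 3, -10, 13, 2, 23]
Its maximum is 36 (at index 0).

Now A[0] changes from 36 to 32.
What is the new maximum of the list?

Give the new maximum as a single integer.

Old max = 36 (at index 0)
Change: A[0] 36 -> 32
Changed element WAS the max -> may need rescan.
  Max of remaining elements: 23
  New max = max(32, 23) = 32

Answer: 32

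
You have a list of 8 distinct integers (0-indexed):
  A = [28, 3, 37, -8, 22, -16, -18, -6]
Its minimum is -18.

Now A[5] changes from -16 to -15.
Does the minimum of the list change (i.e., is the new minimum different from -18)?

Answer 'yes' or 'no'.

Answer: no

Derivation:
Old min = -18
Change: A[5] -16 -> -15
Changed element was NOT the min; min changes only if -15 < -18.
New min = -18; changed? no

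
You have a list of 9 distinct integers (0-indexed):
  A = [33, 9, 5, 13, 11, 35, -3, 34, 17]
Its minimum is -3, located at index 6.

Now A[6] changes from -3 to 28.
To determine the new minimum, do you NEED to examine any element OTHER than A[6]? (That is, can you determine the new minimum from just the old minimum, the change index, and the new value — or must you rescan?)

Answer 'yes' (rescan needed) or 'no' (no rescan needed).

Old min = -3 at index 6
Change at index 6: -3 -> 28
Index 6 WAS the min and new value 28 > old min -3. Must rescan other elements to find the new min.
Needs rescan: yes

Answer: yes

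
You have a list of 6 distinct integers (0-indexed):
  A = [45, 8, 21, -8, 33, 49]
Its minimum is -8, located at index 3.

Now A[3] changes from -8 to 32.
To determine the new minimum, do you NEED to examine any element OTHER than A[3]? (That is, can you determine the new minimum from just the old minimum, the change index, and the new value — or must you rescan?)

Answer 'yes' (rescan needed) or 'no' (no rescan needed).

Old min = -8 at index 3
Change at index 3: -8 -> 32
Index 3 WAS the min and new value 32 > old min -8. Must rescan other elements to find the new min.
Needs rescan: yes

Answer: yes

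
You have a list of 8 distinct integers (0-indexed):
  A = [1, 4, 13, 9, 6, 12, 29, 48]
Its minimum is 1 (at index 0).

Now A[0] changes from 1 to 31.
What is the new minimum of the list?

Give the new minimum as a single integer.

Old min = 1 (at index 0)
Change: A[0] 1 -> 31
Changed element WAS the min. Need to check: is 31 still <= all others?
  Min of remaining elements: 4
  New min = min(31, 4) = 4

Answer: 4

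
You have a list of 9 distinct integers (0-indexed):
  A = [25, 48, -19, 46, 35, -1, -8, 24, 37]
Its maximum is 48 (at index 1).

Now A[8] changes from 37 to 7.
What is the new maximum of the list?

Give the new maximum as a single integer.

Answer: 48

Derivation:
Old max = 48 (at index 1)
Change: A[8] 37 -> 7
Changed element was NOT the old max.
  New max = max(old_max, new_val) = max(48, 7) = 48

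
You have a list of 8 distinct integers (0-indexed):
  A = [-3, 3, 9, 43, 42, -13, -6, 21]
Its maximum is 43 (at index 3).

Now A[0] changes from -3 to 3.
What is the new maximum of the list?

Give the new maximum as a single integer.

Answer: 43

Derivation:
Old max = 43 (at index 3)
Change: A[0] -3 -> 3
Changed element was NOT the old max.
  New max = max(old_max, new_val) = max(43, 3) = 43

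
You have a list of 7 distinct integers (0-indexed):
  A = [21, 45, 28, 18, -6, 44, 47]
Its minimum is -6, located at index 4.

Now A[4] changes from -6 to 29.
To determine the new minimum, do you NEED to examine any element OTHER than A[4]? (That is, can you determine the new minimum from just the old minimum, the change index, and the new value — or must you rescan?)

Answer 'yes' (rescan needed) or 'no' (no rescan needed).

Answer: yes

Derivation:
Old min = -6 at index 4
Change at index 4: -6 -> 29
Index 4 WAS the min and new value 29 > old min -6. Must rescan other elements to find the new min.
Needs rescan: yes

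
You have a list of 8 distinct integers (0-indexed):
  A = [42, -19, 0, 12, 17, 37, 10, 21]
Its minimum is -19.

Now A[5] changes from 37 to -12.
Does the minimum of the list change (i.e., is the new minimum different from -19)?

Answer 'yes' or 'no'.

Old min = -19
Change: A[5] 37 -> -12
Changed element was NOT the min; min changes only if -12 < -19.
New min = -19; changed? no

Answer: no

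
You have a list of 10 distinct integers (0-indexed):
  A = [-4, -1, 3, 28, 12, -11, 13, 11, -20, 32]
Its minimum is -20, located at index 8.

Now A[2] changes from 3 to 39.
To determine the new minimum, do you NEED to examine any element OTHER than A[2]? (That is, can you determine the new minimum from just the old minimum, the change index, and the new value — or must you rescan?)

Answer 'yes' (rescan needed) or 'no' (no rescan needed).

Answer: no

Derivation:
Old min = -20 at index 8
Change at index 2: 3 -> 39
Index 2 was NOT the min. New min = min(-20, 39). No rescan of other elements needed.
Needs rescan: no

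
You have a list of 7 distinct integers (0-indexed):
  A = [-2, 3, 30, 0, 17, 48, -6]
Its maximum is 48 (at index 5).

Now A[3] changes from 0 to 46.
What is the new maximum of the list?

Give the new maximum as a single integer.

Old max = 48 (at index 5)
Change: A[3] 0 -> 46
Changed element was NOT the old max.
  New max = max(old_max, new_val) = max(48, 46) = 48

Answer: 48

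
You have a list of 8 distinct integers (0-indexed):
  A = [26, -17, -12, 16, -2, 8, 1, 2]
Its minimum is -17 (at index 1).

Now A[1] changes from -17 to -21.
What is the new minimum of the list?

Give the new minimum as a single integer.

Old min = -17 (at index 1)
Change: A[1] -17 -> -21
Changed element WAS the min. Need to check: is -21 still <= all others?
  Min of remaining elements: -12
  New min = min(-21, -12) = -21

Answer: -21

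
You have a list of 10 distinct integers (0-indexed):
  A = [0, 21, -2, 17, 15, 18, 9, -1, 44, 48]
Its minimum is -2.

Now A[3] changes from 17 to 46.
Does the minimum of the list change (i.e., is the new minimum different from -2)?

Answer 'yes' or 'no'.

Answer: no

Derivation:
Old min = -2
Change: A[3] 17 -> 46
Changed element was NOT the min; min changes only if 46 < -2.
New min = -2; changed? no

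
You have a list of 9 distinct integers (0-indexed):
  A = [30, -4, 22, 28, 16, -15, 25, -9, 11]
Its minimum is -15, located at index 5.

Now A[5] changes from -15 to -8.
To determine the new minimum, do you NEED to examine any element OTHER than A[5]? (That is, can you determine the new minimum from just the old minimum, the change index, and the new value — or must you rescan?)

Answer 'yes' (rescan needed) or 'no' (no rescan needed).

Old min = -15 at index 5
Change at index 5: -15 -> -8
Index 5 WAS the min and new value -8 > old min -15. Must rescan other elements to find the new min.
Needs rescan: yes

Answer: yes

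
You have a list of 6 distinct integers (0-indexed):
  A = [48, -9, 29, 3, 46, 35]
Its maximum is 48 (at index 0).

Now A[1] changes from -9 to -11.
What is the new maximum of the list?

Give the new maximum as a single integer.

Answer: 48

Derivation:
Old max = 48 (at index 0)
Change: A[1] -9 -> -11
Changed element was NOT the old max.
  New max = max(old_max, new_val) = max(48, -11) = 48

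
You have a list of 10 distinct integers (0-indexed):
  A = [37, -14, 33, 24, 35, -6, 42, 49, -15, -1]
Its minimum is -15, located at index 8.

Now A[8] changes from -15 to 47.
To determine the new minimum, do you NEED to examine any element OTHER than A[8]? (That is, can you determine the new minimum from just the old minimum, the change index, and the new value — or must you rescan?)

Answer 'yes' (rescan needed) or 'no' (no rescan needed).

Old min = -15 at index 8
Change at index 8: -15 -> 47
Index 8 WAS the min and new value 47 > old min -15. Must rescan other elements to find the new min.
Needs rescan: yes

Answer: yes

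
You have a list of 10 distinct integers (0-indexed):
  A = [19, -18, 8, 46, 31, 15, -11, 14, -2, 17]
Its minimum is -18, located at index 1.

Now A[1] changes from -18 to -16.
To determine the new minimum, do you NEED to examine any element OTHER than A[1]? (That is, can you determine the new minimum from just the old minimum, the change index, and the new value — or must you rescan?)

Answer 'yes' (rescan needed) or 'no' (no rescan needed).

Old min = -18 at index 1
Change at index 1: -18 -> -16
Index 1 WAS the min and new value -16 > old min -18. Must rescan other elements to find the new min.
Needs rescan: yes

Answer: yes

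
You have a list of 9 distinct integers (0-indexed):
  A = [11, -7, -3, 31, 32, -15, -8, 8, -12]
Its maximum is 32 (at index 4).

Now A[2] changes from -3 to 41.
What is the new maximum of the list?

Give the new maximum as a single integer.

Answer: 41

Derivation:
Old max = 32 (at index 4)
Change: A[2] -3 -> 41
Changed element was NOT the old max.
  New max = max(old_max, new_val) = max(32, 41) = 41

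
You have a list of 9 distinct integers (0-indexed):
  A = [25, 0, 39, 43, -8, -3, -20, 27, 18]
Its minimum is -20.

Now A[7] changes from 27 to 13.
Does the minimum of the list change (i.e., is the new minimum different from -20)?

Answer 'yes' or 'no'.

Answer: no

Derivation:
Old min = -20
Change: A[7] 27 -> 13
Changed element was NOT the min; min changes only if 13 < -20.
New min = -20; changed? no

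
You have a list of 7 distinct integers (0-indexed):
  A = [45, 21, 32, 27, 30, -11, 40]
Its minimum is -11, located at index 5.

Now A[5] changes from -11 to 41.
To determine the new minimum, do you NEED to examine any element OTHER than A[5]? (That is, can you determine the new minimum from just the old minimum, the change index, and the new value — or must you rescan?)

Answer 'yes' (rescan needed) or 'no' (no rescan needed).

Old min = -11 at index 5
Change at index 5: -11 -> 41
Index 5 WAS the min and new value 41 > old min -11. Must rescan other elements to find the new min.
Needs rescan: yes

Answer: yes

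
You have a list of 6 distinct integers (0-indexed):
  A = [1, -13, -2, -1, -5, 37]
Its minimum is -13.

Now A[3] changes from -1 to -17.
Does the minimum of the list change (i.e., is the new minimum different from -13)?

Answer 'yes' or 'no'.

Answer: yes

Derivation:
Old min = -13
Change: A[3] -1 -> -17
Changed element was NOT the min; min changes only if -17 < -13.
New min = -17; changed? yes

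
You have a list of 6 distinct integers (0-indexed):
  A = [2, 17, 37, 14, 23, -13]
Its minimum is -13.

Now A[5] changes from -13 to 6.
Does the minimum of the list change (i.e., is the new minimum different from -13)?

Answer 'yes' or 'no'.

Old min = -13
Change: A[5] -13 -> 6
Changed element was the min; new min must be rechecked.
New min = 2; changed? yes

Answer: yes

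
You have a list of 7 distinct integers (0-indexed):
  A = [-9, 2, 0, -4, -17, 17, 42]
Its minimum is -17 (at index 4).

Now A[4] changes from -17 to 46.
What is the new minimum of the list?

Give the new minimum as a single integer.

Answer: -9

Derivation:
Old min = -17 (at index 4)
Change: A[4] -17 -> 46
Changed element WAS the min. Need to check: is 46 still <= all others?
  Min of remaining elements: -9
  New min = min(46, -9) = -9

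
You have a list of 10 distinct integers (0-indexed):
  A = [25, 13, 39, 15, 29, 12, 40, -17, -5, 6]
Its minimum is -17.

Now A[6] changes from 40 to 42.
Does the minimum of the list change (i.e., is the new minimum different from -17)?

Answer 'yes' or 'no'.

Answer: no

Derivation:
Old min = -17
Change: A[6] 40 -> 42
Changed element was NOT the min; min changes only if 42 < -17.
New min = -17; changed? no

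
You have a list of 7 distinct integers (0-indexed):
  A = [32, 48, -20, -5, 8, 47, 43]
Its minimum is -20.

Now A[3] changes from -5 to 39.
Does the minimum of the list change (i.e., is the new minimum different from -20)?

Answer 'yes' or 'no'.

Old min = -20
Change: A[3] -5 -> 39
Changed element was NOT the min; min changes only if 39 < -20.
New min = -20; changed? no

Answer: no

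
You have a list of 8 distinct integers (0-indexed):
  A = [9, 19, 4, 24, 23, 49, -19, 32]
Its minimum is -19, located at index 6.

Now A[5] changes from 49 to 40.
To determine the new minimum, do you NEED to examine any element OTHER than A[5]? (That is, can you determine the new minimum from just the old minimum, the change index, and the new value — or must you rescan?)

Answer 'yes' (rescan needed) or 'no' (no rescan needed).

Old min = -19 at index 6
Change at index 5: 49 -> 40
Index 5 was NOT the min. New min = min(-19, 40). No rescan of other elements needed.
Needs rescan: no

Answer: no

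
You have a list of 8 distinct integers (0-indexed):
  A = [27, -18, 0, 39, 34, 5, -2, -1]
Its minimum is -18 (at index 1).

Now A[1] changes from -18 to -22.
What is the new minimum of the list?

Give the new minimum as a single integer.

Old min = -18 (at index 1)
Change: A[1] -18 -> -22
Changed element WAS the min. Need to check: is -22 still <= all others?
  Min of remaining elements: -2
  New min = min(-22, -2) = -22

Answer: -22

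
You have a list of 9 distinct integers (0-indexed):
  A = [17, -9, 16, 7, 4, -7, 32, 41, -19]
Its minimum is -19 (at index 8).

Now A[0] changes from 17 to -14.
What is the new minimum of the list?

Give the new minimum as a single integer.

Answer: -19

Derivation:
Old min = -19 (at index 8)
Change: A[0] 17 -> -14
Changed element was NOT the old min.
  New min = min(old_min, new_val) = min(-19, -14) = -19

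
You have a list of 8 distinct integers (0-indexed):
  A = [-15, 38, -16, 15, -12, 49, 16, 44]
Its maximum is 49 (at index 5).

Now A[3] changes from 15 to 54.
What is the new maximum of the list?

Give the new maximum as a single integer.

Old max = 49 (at index 5)
Change: A[3] 15 -> 54
Changed element was NOT the old max.
  New max = max(old_max, new_val) = max(49, 54) = 54

Answer: 54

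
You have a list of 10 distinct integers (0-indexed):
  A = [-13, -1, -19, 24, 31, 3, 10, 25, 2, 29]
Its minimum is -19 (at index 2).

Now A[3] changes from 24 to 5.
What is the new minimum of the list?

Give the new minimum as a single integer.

Answer: -19

Derivation:
Old min = -19 (at index 2)
Change: A[3] 24 -> 5
Changed element was NOT the old min.
  New min = min(old_min, new_val) = min(-19, 5) = -19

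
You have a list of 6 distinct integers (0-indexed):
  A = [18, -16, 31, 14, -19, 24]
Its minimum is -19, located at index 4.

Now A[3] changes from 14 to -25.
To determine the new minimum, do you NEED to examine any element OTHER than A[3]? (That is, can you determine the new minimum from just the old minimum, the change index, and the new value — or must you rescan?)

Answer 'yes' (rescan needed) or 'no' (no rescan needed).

Old min = -19 at index 4
Change at index 3: 14 -> -25
Index 3 was NOT the min. New min = min(-19, -25). No rescan of other elements needed.
Needs rescan: no

Answer: no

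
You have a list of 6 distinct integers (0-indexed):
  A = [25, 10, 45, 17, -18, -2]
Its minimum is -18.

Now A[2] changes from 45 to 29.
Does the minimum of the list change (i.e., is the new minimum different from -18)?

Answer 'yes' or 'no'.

Old min = -18
Change: A[2] 45 -> 29
Changed element was NOT the min; min changes only if 29 < -18.
New min = -18; changed? no

Answer: no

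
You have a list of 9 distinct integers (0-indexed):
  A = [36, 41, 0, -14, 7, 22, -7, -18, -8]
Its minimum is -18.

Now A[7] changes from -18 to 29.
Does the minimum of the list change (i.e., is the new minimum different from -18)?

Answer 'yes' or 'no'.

Answer: yes

Derivation:
Old min = -18
Change: A[7] -18 -> 29
Changed element was the min; new min must be rechecked.
New min = -14; changed? yes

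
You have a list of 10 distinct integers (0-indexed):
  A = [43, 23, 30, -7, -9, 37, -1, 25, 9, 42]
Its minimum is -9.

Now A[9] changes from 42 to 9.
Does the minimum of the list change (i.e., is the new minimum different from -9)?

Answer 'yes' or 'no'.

Answer: no

Derivation:
Old min = -9
Change: A[9] 42 -> 9
Changed element was NOT the min; min changes only if 9 < -9.
New min = -9; changed? no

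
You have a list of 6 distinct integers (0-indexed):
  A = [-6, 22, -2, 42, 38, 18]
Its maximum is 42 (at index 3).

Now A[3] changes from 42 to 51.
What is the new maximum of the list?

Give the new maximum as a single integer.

Old max = 42 (at index 3)
Change: A[3] 42 -> 51
Changed element WAS the max -> may need rescan.
  Max of remaining elements: 38
  New max = max(51, 38) = 51

Answer: 51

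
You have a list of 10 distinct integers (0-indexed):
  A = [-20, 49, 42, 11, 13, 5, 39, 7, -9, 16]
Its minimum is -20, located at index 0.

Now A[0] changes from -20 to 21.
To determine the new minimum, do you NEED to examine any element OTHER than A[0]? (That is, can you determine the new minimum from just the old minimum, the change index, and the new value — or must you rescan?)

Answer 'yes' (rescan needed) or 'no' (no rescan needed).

Answer: yes

Derivation:
Old min = -20 at index 0
Change at index 0: -20 -> 21
Index 0 WAS the min and new value 21 > old min -20. Must rescan other elements to find the new min.
Needs rescan: yes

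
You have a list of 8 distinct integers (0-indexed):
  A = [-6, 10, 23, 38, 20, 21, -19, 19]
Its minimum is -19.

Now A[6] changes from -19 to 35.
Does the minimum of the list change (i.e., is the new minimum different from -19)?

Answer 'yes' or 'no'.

Old min = -19
Change: A[6] -19 -> 35
Changed element was the min; new min must be rechecked.
New min = -6; changed? yes

Answer: yes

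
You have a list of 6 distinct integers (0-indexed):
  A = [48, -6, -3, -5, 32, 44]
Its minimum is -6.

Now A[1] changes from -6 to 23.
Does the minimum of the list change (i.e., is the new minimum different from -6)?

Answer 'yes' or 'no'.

Answer: yes

Derivation:
Old min = -6
Change: A[1] -6 -> 23
Changed element was the min; new min must be rechecked.
New min = -5; changed? yes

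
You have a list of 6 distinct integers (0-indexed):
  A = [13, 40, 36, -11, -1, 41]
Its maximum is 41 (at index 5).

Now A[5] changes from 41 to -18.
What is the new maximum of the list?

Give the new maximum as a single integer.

Answer: 40

Derivation:
Old max = 41 (at index 5)
Change: A[5] 41 -> -18
Changed element WAS the max -> may need rescan.
  Max of remaining elements: 40
  New max = max(-18, 40) = 40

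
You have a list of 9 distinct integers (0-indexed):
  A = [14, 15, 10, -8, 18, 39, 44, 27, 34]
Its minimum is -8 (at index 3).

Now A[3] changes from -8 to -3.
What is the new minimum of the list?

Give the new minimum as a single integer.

Answer: -3

Derivation:
Old min = -8 (at index 3)
Change: A[3] -8 -> -3
Changed element WAS the min. Need to check: is -3 still <= all others?
  Min of remaining elements: 10
  New min = min(-3, 10) = -3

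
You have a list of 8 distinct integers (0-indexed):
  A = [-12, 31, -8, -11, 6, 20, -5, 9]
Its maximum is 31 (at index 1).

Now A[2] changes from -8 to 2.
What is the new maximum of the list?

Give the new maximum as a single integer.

Answer: 31

Derivation:
Old max = 31 (at index 1)
Change: A[2] -8 -> 2
Changed element was NOT the old max.
  New max = max(old_max, new_val) = max(31, 2) = 31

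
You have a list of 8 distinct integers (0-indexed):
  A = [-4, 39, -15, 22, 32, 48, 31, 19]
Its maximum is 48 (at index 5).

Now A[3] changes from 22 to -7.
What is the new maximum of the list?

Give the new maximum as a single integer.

Old max = 48 (at index 5)
Change: A[3] 22 -> -7
Changed element was NOT the old max.
  New max = max(old_max, new_val) = max(48, -7) = 48

Answer: 48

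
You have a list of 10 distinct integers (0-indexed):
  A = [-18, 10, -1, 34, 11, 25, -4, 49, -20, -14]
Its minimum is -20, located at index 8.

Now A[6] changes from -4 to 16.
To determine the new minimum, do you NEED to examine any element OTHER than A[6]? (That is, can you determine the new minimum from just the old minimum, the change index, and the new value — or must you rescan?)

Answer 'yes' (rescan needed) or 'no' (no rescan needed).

Old min = -20 at index 8
Change at index 6: -4 -> 16
Index 6 was NOT the min. New min = min(-20, 16). No rescan of other elements needed.
Needs rescan: no

Answer: no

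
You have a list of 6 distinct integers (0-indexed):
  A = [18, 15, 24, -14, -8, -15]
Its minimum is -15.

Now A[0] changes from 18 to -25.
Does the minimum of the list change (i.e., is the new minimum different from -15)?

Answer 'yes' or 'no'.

Old min = -15
Change: A[0] 18 -> -25
Changed element was NOT the min; min changes only if -25 < -15.
New min = -25; changed? yes

Answer: yes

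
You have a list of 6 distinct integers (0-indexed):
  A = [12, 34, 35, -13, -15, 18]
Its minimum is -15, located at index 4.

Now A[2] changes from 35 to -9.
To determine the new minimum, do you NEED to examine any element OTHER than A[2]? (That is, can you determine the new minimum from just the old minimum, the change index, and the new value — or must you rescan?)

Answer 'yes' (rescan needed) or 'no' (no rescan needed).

Answer: no

Derivation:
Old min = -15 at index 4
Change at index 2: 35 -> -9
Index 2 was NOT the min. New min = min(-15, -9). No rescan of other elements needed.
Needs rescan: no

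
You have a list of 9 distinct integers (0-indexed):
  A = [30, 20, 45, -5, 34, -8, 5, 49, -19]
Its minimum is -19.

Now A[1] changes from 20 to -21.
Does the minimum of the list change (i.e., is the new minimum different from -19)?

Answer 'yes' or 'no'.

Answer: yes

Derivation:
Old min = -19
Change: A[1] 20 -> -21
Changed element was NOT the min; min changes only if -21 < -19.
New min = -21; changed? yes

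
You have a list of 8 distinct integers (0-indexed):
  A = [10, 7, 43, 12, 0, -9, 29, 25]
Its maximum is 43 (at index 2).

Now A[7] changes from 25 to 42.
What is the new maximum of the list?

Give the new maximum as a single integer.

Old max = 43 (at index 2)
Change: A[7] 25 -> 42
Changed element was NOT the old max.
  New max = max(old_max, new_val) = max(43, 42) = 43

Answer: 43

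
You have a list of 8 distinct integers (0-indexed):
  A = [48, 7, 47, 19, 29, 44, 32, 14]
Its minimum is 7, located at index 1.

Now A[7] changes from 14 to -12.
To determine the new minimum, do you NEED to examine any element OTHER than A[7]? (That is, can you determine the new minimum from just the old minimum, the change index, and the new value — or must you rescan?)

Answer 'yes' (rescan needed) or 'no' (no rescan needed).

Old min = 7 at index 1
Change at index 7: 14 -> -12
Index 7 was NOT the min. New min = min(7, -12). No rescan of other elements needed.
Needs rescan: no

Answer: no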